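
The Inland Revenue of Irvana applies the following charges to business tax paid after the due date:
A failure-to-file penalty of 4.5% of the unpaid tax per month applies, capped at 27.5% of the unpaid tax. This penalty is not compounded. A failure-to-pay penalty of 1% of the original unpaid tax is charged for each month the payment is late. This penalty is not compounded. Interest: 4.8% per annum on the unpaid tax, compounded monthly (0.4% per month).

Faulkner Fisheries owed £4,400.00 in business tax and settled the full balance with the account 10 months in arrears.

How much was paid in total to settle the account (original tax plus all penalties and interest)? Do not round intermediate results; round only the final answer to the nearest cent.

£6,229.20

Failure-to-file: 10 × 4.5% × £4,400.00 = £1,980.00, capped at 27.5% × £4,400.00 = £1,210.00
Failure-to-pay penalty: 10 × 1% × £4,400.00 = £440.00
Interest: £4,400.00 × ((1 + 0.004)^10 − 1) = £4,400.00 × 0.0407277… = £179.2020…
Total = £4,400.00 + £1,650.0000 + £179.2020… = £6,229.20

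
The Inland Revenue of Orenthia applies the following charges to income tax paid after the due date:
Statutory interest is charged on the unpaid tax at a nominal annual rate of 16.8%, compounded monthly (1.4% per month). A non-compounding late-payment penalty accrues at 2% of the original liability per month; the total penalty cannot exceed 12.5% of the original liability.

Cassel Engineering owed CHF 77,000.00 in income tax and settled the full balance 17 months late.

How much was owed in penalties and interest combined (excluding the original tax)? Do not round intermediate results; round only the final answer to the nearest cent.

Penalty (uncapped): 17 × 2% × CHF 77,000.00 = CHF 26,180.00; cap = 12.5% × CHF 77,000.00 = CHF 9,625.00 → penalty = CHF 9,625.00
Interest: CHF 77,000.00 × ((1 + 0.014)^17 − 1) = CHF 77,000.00 × 0.2666168… = CHF 20,529.4916…
Penalties + interest = CHF 9,625.0000 + CHF 20,529.4916… = CHF 30,154.49

CHF 30,154.49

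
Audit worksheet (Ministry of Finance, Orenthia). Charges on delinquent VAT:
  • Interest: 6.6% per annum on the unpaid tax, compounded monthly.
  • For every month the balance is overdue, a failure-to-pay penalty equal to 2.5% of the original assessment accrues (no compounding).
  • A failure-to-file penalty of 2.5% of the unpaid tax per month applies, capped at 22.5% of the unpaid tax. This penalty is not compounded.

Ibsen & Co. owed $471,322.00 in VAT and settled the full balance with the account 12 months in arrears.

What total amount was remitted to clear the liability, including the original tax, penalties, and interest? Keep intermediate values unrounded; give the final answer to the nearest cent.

Failure-to-file: 12 × 2.5% × $471,322.00 = $141,396.60, capped at 22.5% × $471,322.00 = $106,047.45
Failure-to-pay penalty = 2.5% × $471,322.00 × 12 mo = $141,396.60
Interest (6.6%/yr ÷ 12 = 0.55%/month): $471,322.00 × ((1 + 0.0055)^12 − 1) = $32,065.7133…
Total = $471,322.00 + $247,444.0500 + $32,065.7133… = $750,831.76

$750,831.76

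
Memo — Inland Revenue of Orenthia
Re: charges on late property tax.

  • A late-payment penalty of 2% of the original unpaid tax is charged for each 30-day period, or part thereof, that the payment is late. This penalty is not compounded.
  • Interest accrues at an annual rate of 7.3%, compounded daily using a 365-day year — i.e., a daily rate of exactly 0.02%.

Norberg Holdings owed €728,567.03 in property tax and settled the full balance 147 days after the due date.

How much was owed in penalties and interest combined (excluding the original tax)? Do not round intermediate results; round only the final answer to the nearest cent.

€94,592.35

Penalty periods: ⌈147/30⌉ = 5; penalty = 5 × 2% × €728,567.03 = €72,856.70…
Interest: €728,567.03 × ((1 + 0.0002)^147 − 1) = €728,567.03 × 0.02983342… = €21,735.6457…
Penalties + interest = €72,856.7030 + €21,735.6457… = €94,592.35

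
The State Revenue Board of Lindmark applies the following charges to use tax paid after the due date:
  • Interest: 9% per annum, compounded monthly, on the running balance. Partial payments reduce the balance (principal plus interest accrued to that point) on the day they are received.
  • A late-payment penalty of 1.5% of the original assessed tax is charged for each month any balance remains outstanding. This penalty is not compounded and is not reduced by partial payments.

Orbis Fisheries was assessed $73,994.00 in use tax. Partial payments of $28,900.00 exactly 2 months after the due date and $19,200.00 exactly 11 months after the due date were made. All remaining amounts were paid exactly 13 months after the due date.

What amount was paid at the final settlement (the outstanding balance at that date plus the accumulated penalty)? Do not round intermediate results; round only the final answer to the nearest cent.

$45,106.21

Monthly rate = 9% ÷ 12 = 0.75%
Balance at month 2: $73,994.0000 × (1 + 0.0075)^2 = $75,108.0722…
After $28,900.00 payment: $75,108.0722… − $28,900.00 = $46,208.0722…
Balance at month 11: $46,208.0722… × (1 + 0.0075)^9 = $49,422.3444…
After $19,200.00 payment: $49,422.3444… − $19,200.00 = $30,222.3444…
Balance at month 13: $30,222.3444… × (1 + 0.0075)^2 = $30,677.3796…
Penalty: 13 × 1.5% × $73,994.00 = $14,428.83
Final settlement = outstanding balance + penalty = $30,677.3796… + $14,428.83 = $45,106.21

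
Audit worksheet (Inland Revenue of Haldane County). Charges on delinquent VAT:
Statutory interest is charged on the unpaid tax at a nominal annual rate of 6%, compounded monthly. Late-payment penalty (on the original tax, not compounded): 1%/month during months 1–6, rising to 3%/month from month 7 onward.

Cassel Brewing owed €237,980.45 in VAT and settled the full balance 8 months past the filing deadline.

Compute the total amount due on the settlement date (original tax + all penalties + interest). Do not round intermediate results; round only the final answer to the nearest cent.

€276,225.58

Penalty, months 1–6: 6 × 1% × €237,980.45 = €14,278.83…
Penalty, months 7–8: 2 × 3% × €237,980.45 = €14,278.83…
Interest (6%/yr ÷ 12 = 0.5%/month): €237,980.45 × ((1 + 0.005)^8 − 1) = €9,687.4806…
Total = €237,980.45 + €28,557.6540 + €9,687.4806… = €276,225.58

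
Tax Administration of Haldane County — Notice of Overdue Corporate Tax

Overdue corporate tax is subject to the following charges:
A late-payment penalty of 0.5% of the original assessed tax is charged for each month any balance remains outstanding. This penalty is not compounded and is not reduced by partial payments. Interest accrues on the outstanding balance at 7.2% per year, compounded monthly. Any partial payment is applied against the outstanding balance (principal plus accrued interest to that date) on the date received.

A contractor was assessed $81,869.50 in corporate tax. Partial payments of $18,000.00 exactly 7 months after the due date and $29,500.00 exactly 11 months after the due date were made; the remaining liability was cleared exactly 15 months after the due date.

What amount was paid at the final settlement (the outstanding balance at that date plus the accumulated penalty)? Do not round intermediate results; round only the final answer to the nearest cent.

$46,598.87

Monthly rate = 7.2% ÷ 12 = 0.6%
Balance at month 7: $81,869.5000 × (1 + 0.006)^7 = $85,370.5350…
After $18,000.00 payment: $85,370.5350… − $18,000.00 = $67,370.5350…
Balance at month 11: $67,370.5350… × (1 + 0.006)^4 = $69,002.0382…
After $29,500.00 payment: $69,002.0382… − $29,500.00 = $39,502.0382…
Balance at month 15: $39,502.0382… × (1 + 0.006)^4 = $40,458.6537…
Penalty: 15 × 0.5% × $81,869.50 = $6,140.21…
Final settlement = outstanding balance + penalty = $40,458.6537… + $6,140.21… = $46,598.87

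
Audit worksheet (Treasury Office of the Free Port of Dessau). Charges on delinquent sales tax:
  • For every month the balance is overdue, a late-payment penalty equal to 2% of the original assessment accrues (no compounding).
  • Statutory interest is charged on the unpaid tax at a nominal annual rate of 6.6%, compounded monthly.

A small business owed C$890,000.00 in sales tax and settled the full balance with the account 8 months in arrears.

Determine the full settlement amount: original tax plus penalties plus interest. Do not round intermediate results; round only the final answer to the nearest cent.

Late-payment penalty = 2% × C$890,000.00 × 8 mo = C$142,400.00
Interest (6.6%/yr ÷ 12 = 0.55%/month): C$890,000.00 × ((1 + 0.0055)^8 − 1) = C$39,922.1794…
Total = C$890,000.00 + C$142,400.0000 + C$39,922.1794… = C$1,072,322.18

C$1,072,322.18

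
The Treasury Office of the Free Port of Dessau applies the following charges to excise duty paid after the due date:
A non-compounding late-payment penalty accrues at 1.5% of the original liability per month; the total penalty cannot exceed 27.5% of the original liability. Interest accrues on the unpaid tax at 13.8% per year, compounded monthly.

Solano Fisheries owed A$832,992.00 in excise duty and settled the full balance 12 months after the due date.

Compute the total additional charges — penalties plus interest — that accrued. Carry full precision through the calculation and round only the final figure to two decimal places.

Penalty: 12 × 1.5% × A$832,992.00 = A$149,938.56 (below the 27.5% cap of A$229,072.80)
Interest (13.8%/yr ÷ 12 = 1.15%/month): A$832,992.00 × ((1 + 0.0115)^12 − 1) = A$122,509.7257…
Penalties + interest = A$149,938.5600 + A$122,509.7257… = A$272,448.29

A$272,448.29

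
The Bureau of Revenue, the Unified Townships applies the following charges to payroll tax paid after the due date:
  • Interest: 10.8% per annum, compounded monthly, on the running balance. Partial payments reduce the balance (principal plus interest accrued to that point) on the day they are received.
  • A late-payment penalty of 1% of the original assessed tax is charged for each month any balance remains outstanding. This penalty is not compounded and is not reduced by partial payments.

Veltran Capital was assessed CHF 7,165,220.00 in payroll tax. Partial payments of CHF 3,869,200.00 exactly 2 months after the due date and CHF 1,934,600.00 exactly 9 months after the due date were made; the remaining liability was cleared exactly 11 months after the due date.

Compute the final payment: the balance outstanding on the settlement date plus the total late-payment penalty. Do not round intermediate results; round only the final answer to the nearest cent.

CHF 2,531,842.16

Monthly rate = 10.8% ÷ 12 = 0.9%
Balance at month 2: CHF 7,165,220.0000 × (1 + 0.009)^2 = CHF 7,294,774.3428…
After CHF 3,869,200.00 payment: CHF 7,294,774.3428… − CHF 3,869,200.00 = CHF 3,425,574.3428…
Balance at month 9: CHF 3,425,574.3428… × (1 + 0.009)^7 = CHF 3,647,300.6228…
After CHF 1,934,600.00 payment: CHF 3,647,300.6228… − CHF 1,934,600.00 = CHF 1,712,700.6228…
Balance at month 11: CHF 1,712,700.6228… × (1 + 0.009)^2 = CHF 1,743,667.9628…
Penalty: 11 × 1% × CHF 7,165,220.00 = CHF 788,174.20
Final settlement = outstanding balance + penalty = CHF 1,743,667.9628… + CHF 788,174.20 = CHF 2,531,842.16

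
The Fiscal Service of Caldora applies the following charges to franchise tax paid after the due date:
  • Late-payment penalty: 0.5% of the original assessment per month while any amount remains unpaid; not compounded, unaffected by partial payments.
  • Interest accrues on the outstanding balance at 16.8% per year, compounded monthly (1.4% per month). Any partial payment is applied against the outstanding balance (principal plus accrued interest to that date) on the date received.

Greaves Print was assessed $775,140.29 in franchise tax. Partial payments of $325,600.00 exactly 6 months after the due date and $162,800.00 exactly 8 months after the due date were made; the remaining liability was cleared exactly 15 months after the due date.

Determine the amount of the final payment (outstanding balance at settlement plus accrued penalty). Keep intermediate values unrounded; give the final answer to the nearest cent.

Balance at month 6: $775,140.2900 × (1 + 0.014)^6 = $842,573.9757…
After $325,600.00 payment: $842,573.9757… − $325,600.00 = $516,973.9757…
Balance at month 8: $516,973.9757… × (1 + 0.014)^2 = $531,550.5739…
After $162,800.00 payment: $531,550.5739… − $162,800.00 = $368,750.5739…
Balance at month 15: $368,750.5739… × (1 + 0.014)^7 = $406,441.8223…
Penalty: 15 × 0.5% × $775,140.29 = $58,135.52…
Final settlement = outstanding balance + penalty = $406,441.8223… + $58,135.52… = $464,577.34

$464,577.34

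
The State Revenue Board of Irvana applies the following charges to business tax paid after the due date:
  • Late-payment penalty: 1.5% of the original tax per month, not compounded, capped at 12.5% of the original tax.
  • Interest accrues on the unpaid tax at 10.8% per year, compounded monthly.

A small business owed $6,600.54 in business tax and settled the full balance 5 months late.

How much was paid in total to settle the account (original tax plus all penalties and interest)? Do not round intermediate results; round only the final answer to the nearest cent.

Penalty: 5 × 1.5% × $6,600.54 = $495.04… (below the 12.5% cap of $825.07…)
Interest (10.8%/yr ÷ 12 = 0.9%/month): $6,600.54 × ((1 + 0.009)^5 − 1) = $302.4191…
Total = $6,600.54 + $495.0405 + $302.4191… = $7,398.00

$7,398.00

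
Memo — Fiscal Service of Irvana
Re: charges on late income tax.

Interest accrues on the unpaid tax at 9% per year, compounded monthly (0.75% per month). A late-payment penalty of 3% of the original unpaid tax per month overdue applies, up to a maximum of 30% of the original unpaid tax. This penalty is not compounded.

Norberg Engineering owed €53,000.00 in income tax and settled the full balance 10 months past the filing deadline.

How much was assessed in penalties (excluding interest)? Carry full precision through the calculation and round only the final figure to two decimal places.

€15,900.00

Penalty (uncapped): 10 × 3% × €53,000.00 = €15,900.00; cap = 30% × €53,000.00 = €15,900.00 → penalty = €15,900.00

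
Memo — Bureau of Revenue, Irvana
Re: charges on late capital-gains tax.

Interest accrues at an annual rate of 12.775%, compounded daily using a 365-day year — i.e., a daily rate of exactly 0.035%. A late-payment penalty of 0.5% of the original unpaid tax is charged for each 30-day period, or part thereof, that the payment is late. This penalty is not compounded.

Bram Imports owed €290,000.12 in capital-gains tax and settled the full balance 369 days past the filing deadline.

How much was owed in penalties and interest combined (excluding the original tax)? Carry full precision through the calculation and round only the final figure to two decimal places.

€58,822.20

Penalty periods: ⌈369/30⌉ = 13; penalty = 13 × 0.5% × €290,000.12 = €18,850.01…
Interest: €290,000.12 × ((1 + 0.00035)^369 − 1) = €290,000.12 × 0.13783508… = €39,972.1897…
Penalties + interest = €18,850.0078 + €39,972.1897… = €58,822.20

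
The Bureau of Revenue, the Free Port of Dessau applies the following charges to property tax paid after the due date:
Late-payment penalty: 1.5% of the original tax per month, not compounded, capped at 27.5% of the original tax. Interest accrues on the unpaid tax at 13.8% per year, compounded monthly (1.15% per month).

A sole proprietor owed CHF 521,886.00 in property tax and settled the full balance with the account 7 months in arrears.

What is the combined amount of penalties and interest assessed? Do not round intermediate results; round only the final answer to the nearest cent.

Penalty: 7 × 1.5% × CHF 521,886.00 = CHF 54,798.03 (below the 27.5% cap of CHF 143,518.65)
Interest: CHF 521,886.00 × ((1 + 0.0115)^7 − 1) = CHF 521,886.00 × 0.0833311… = CHF 43,489.3329…
Penalties + interest = CHF 54,798.0300 + CHF 43,489.3329… = CHF 98,287.36

CHF 98,287.36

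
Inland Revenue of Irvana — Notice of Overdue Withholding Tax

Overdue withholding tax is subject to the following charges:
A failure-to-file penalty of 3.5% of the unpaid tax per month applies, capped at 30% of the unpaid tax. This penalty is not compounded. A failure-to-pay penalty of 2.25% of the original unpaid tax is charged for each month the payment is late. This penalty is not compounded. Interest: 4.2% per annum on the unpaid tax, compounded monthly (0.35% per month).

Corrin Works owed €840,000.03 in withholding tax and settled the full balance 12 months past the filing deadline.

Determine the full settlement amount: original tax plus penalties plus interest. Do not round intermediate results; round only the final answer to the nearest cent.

Failure-to-file: 12 × 3.5% × €840,000.03 = €352,800.01…, capped at 30% × €840,000.03 = €252,000.01…
Failure-to-pay penalty: 12 × 2.25% × €840,000.03 = €226,800.01…
Interest: €840,000.03 × ((1 + 0.0035)^12 − 1) = €840,000.03 × 0.0428180… = €35,967.1273…
Total = €840,000.03 + €478,800.0171 + €35,967.1273… = €1,354,767.17

€1,354,767.17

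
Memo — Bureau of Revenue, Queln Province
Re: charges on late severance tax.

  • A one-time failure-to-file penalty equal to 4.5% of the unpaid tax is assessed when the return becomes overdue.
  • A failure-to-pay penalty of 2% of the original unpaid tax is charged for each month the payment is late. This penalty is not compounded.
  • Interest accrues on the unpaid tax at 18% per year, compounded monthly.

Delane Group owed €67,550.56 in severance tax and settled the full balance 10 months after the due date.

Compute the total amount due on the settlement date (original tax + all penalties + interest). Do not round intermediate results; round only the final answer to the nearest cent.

€94,945.07

Failure-to-file penalty: 4.5% × €67,550.56 = €3,039.78…
Failure-to-pay penalty = 2% × €67,550.56 × 10 mo = €13,510.11…
Interest (18%/yr ÷ 12 = 1.5%/month): €67,550.56 × ((1 + 0.015)^10 − 1) = €10,844.6226…
Total = €67,550.56 + €16,549.8872 + €10,844.6226… = €94,945.07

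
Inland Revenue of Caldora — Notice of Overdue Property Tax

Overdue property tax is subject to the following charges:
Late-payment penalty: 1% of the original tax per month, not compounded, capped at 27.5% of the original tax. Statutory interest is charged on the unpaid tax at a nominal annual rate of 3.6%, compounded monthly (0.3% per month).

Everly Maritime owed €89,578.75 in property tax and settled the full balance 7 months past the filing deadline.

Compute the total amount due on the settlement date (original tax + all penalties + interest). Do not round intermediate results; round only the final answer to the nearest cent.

Penalty: 7 × 1% × €89,578.75 = €6,270.51… (below the 27.5% cap of €24,634.16…)
Interest: €89,578.75 × ((1 + 0.003)^7 − 1) = €89,578.75 × 0.0211899… = €1,898.1690…
Total = €89,578.75 + €6,270.5125 + €1,898.1690… = €97,747.43

€97,747.43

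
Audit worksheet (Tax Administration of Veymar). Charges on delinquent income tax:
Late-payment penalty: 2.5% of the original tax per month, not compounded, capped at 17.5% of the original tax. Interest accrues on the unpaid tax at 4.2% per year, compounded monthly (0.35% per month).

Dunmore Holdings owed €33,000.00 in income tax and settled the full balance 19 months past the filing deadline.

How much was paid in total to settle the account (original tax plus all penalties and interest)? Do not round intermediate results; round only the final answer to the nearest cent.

Penalty (uncapped): 19 × 2.5% × €33,000.00 = €15,675.00; cap = 17.5% × €33,000.00 = €5,775.00 → penalty = €5,775.00
Interest: €33,000.00 × ((1 + 0.0035)^19 − 1) = €33,000.00 × 0.0686369… = €2,265.0172…
Total = €33,000.00 + €5,775.0000 + €2,265.0172… = €41,040.02

€41,040.02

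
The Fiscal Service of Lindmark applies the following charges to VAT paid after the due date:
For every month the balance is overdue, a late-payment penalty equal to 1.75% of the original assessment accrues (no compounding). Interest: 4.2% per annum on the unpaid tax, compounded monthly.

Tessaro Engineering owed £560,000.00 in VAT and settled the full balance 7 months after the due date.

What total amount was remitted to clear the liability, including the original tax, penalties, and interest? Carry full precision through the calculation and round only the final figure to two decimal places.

£642,464.90

Late-payment penalty = 1.75% × £560,000.00 × 7 mo = £68,600.00
Interest (4.2%/yr ÷ 12 = 0.35%/month): £560,000.00 × ((1 + 0.0035)^7 − 1) = £13,864.9033…
Total = £560,000.00 + £68,600.0000 + £13,864.9033… = £642,464.90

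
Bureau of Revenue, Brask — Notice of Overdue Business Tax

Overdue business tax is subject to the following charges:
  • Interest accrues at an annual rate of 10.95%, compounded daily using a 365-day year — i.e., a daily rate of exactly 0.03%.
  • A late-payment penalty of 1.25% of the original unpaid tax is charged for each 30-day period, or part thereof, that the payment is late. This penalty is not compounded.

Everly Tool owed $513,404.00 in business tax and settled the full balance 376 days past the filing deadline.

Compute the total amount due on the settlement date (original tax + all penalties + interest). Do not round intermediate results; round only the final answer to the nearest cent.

Penalty periods: ⌈376/30⌉ = 13; penalty = 13 × 1.25% × $513,404.00 = $83,428.15
Interest: $513,404.00 × ((1 + 0.0003)^376 − 1) = $513,404.00 × 0.11938909… = $61,294.8377…
Total = $513,404.00 + $83,428.1500 + $61,294.8377… = $658,126.99

$658,126.99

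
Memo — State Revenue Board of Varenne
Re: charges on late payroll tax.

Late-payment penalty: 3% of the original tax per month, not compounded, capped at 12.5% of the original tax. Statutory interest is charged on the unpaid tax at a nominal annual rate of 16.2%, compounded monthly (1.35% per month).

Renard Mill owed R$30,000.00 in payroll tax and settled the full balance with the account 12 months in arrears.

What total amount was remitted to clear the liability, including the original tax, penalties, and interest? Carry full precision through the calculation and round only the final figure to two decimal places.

Penalty (uncapped): 12 × 3% × R$30,000.00 = R$10,800.00; cap = 12.5% × R$30,000.00 = R$3,750.00 → penalty = R$3,750.00
Interest: R$30,000.00 × ((1 + 0.0135)^12 − 1) = R$30,000.00 × 0.1745866… = R$5,237.5975…
Total = R$30,000.00 + R$3,750.0000 + R$5,237.5975… = R$38,987.60

R$38,987.60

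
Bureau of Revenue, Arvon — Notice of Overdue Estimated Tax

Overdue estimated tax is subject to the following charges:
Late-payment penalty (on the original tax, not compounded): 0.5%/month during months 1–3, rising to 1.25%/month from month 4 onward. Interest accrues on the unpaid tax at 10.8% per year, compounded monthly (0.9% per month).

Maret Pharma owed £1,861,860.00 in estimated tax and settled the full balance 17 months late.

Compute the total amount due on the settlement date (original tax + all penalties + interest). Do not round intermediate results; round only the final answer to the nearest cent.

£2,521,940.96

Penalty, months 1–3: 3 × 0.5% × £1,861,860.00 = £27,927.90
Penalty, months 4–17: 14 × 1.25% × £1,861,860.00 = £325,825.50
Interest: £1,861,860.00 × ((1 + 0.009)^17 − 1) = £1,861,860.00 × 0.1645277… = £306,327.5570…
Total = £1,861,860.00 + £353,753.4000 + £306,327.5570… = £2,521,940.96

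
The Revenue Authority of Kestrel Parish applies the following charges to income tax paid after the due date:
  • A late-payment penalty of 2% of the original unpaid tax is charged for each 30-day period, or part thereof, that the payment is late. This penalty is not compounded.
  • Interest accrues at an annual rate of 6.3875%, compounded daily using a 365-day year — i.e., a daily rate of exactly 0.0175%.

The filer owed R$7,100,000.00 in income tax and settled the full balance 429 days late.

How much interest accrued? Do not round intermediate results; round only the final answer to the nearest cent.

R$553,501.20

Interest: R$7,100,000.00 × ((1 + 0.000175)^429 − 1) = R$7,100,000.00 × 0.07795791… = R$553,501.1955…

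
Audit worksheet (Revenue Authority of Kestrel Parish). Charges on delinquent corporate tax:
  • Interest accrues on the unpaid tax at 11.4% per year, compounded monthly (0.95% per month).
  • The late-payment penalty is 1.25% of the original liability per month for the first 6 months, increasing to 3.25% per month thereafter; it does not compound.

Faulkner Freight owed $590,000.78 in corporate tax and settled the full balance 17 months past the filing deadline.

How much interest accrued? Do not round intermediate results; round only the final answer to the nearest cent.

Interest: $590,000.78 × ((1 + 0.0095)^17 − 1) = $590,000.78 × 0.1743769… = $102,882.5001…

$102,882.50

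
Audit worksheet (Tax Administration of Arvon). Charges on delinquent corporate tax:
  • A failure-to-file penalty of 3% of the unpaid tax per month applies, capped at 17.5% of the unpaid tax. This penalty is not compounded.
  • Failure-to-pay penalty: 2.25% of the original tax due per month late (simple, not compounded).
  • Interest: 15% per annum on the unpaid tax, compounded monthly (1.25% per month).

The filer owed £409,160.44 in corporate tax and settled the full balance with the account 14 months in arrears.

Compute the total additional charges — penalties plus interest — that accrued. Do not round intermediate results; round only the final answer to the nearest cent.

Failure-to-file: 14 × 3% × £409,160.44 = £171,847.38…, capped at 17.5% × £409,160.44 = £71,603.08…
Failure-to-pay penalty = 2.25% × £409,160.44 × 14 mo = £128,885.54…
Interest: £409,160.44 × ((1 + 0.0125)^14 − 1) = £409,160.44 × 0.1899547… = £77,721.9685…
Penalties + interest = £200,488.6156 + £77,721.9685… = £278,210.58

£278,210.58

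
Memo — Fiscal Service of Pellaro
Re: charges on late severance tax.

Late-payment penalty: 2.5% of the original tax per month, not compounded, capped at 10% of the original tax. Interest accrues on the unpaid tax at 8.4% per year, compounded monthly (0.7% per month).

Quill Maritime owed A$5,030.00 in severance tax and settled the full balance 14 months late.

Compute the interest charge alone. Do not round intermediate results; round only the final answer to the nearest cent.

Interest: A$5,030.00 × ((1 + 0.007)^14 − 1) = A$5,030.00 × 0.1025863… = A$516.0090…

A$516.01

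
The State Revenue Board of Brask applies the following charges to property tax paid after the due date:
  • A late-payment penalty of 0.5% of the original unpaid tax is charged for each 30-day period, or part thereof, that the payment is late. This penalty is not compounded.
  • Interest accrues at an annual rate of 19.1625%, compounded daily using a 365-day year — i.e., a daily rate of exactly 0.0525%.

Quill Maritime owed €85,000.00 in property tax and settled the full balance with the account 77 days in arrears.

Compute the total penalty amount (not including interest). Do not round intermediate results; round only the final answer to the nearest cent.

Penalty periods: ⌈77/30⌉ = 3; penalty = 3 × 0.5% × €85,000.00 = €1,275.00

€1,275.00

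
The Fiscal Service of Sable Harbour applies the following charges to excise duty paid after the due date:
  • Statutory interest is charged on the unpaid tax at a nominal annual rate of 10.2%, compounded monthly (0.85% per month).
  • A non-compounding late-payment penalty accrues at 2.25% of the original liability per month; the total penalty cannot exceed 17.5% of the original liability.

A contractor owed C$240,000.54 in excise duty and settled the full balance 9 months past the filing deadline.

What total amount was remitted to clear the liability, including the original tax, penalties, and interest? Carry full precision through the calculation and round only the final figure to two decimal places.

Penalty (uncapped): 9 × 2.25% × C$240,000.54 = C$48,600.11…; cap = 17.5% × C$240,000.54 = C$42,000.09… → penalty = C$42,000.09…
Interest: C$240,000.54 × ((1 + 0.0085)^9 − 1) = C$240,000.54 × 0.0791532… = C$18,996.8227…
Total = C$240,000.54 + C$42,000.0945 + C$18,996.8227… = C$300,997.46

C$300,997.46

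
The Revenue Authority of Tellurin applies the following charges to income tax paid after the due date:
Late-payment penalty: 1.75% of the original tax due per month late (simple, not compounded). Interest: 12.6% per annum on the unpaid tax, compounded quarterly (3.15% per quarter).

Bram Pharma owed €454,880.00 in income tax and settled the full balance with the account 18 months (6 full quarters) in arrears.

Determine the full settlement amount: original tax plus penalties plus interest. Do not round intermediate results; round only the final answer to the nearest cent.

€691,201.00

Late-payment penalty = 1.75% × €454,880.00 × 18 mo = €143,287.20
Interest: €454,880.00 × ((1 + 0.0315)^6 − 1) = €454,880.00 × 0.2045238… = €93,033.7966…
Total = €454,880.00 + €143,287.2000 + €93,033.7966… = €691,201.00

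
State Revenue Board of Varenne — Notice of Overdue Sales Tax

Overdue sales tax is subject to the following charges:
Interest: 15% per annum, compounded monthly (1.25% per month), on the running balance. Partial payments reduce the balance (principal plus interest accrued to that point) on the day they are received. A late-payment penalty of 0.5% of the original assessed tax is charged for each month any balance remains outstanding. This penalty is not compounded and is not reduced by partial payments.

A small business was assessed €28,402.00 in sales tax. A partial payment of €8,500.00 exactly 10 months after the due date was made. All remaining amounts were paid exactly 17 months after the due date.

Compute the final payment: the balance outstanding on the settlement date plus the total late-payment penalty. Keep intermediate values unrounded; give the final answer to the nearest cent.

€28,222.34

Balance at month 10: €28,402.0000 × (1 + 0.0125)^10 = €32,158.7561…
After €8,500.00 payment: €32,158.7561… − €8,500.00 = €23,658.7561…
Balance at month 17: €23,658.7561… × (1 + 0.0125)^7 = €25,808.1652…
Penalty: 17 × 0.5% × €28,402.00 = €2,414.17
Final settlement = outstanding balance + penalty = €25,808.1652… + €2,414.17 = €28,222.34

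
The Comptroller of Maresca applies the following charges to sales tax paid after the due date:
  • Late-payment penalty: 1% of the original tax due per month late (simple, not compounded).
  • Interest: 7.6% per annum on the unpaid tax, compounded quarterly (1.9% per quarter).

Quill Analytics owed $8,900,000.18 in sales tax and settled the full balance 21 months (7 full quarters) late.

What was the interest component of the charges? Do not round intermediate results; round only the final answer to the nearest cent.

Interest: $8,900,000.18 × ((1 + 0.019)^7 − 1) = $8,900,000.18 × 0.1408257… = $1,253,348.5646…

$1,253,348.56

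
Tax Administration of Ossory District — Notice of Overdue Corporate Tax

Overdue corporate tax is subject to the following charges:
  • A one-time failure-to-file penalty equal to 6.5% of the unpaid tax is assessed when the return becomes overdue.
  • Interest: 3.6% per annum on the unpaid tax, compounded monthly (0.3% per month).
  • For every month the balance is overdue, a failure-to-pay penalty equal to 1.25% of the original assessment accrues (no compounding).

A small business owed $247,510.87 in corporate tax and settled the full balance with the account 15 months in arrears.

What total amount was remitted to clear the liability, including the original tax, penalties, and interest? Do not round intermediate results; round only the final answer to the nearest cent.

Failure-to-file penalty: 6.5% × $247,510.87 = $16,088.21…
Failure-to-pay penalty: 15 × 1.25% × $247,510.87 = $46,408.29…
Interest: $247,510.87 × ((1 + 0.003)^15 − 1) = $247,510.87 × 0.0459574… = $11,374.9551…
Total = $247,510.87 + $62,496.4947… + $11,374.9551… = $321,382.32

$321,382.32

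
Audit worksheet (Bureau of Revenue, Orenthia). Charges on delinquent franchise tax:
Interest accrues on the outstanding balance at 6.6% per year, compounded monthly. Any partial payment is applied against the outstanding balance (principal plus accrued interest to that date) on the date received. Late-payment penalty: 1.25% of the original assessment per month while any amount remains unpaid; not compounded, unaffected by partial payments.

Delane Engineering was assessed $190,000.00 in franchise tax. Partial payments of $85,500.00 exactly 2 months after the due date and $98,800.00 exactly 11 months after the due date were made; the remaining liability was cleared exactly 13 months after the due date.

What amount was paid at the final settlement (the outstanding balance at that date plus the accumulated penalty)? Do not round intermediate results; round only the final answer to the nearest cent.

Monthly rate = 6.6% ÷ 12 = 0.55%
Balance at month 2: $190,000.0000 × (1 + 0.0055)^2 = $192,095.7475
After $85,500.00 payment: $192,095.7475 − $85,500.00 = $106,595.7475
Balance at month 11: $106,595.7475 × (1 + 0.0055)^9 = $111,989.8219…
After $98,800.00 payment: $111,989.8219… − $98,800.00 = $13,189.8219…
Balance at month 13: $13,189.8219… × (1 + 0.0055)^2 = $13,335.3089…
Penalty: 13 × 1.25% × $190,000.00 = $30,875.00
Final settlement = outstanding balance + penalty = $13,335.3089… + $30,875.00 = $44,210.31

$44,210.31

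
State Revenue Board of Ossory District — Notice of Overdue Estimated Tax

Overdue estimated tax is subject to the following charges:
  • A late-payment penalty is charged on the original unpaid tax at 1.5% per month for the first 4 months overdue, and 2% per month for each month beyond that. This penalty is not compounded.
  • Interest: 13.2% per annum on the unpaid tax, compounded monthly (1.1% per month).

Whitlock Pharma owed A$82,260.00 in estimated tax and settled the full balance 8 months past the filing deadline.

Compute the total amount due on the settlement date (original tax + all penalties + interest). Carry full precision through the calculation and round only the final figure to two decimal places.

A$101,300.19

Penalty, months 1–4: 4 × 1.5% × A$82,260.00 = A$4,935.60
Penalty, months 5–8: 4 × 2% × A$82,260.00 = A$6,580.80
Interest: A$82,260.00 × ((1 + 0.011)^8 − 1) = A$82,260.00 × 0.0914636… = A$7,523.7933…
Total = A$82,260.00 + A$11,516.4000 + A$7,523.7933… = A$101,300.19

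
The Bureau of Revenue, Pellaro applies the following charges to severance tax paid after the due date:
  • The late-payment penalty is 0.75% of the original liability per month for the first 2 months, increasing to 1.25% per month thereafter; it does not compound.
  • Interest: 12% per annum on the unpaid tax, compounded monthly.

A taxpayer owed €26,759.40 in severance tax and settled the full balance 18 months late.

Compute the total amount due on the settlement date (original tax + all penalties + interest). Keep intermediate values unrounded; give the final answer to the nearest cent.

€37,761.46

Penalty, months 1–2: 2 × 0.75% × €26,759.40 = €401.39…
Penalty, months 3–18: 16 × 1.25% × €26,759.40 = €5,351.88
Interest (12%/yr ÷ 12 = 1%/month): €26,759.40 × ((1 + 0.01)^18 − 1) = €5,248.7888…
Total = €26,759.40 + €5,753.2710 + €5,248.7888… = €37,761.46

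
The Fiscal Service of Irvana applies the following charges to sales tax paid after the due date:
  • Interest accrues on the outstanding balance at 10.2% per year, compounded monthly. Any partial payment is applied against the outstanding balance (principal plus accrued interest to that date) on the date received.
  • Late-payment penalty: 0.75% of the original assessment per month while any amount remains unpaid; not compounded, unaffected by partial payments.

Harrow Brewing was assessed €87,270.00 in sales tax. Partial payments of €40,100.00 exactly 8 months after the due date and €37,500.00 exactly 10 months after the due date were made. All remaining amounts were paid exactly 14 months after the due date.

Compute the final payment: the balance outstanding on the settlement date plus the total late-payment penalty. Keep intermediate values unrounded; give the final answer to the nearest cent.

€26,431.83

Monthly rate = 10.2% ÷ 12 = 0.85%
Balance at month 8: €87,270.0000 × (1 + 0.0085)^8 = €93,383.9406…
After €40,100.00 payment: €93,383.9406… − €40,100.00 = €53,283.9406…
Balance at month 10: €53,283.9406… × (1 + 0.0085)^2 = €54,193.6174…
After €37,500.00 payment: €54,193.6174… − €37,500.00 = €16,693.6174…
Balance at month 14: €16,693.6174… × (1 + 0.0085)^4 = €17,268.4781…
Penalty: 14 × 0.75% × €87,270.00 = €9,163.35
Final settlement = outstanding balance + penalty = €17,268.4781… + €9,163.35 = €26,431.83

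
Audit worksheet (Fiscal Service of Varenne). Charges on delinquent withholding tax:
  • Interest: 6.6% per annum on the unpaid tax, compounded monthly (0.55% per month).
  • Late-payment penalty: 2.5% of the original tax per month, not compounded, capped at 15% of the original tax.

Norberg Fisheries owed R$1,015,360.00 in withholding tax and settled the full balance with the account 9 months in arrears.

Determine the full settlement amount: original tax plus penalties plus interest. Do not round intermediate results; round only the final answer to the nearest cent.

R$1,219,044.35

Penalty (uncapped): 9 × 2.5% × R$1,015,360.00 = R$228,456.00; cap = 15% × R$1,015,360.00 = R$152,304.00 → penalty = R$152,304.00
Interest: R$1,015,360.00 × ((1 + 0.0055)^9 − 1) = R$1,015,360.00 × 0.0506031… = R$51,380.3549…
Total = R$1,015,360.00 + R$152,304.0000 + R$51,380.3549… = R$1,219,044.35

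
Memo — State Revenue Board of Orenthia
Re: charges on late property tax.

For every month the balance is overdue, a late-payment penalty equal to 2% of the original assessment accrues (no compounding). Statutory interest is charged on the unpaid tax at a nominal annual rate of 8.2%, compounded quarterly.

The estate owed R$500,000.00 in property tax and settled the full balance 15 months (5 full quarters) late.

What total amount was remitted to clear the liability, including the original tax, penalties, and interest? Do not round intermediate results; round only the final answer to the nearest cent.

R$703,394.77

Late-payment penalty: 15 × 2% × R$500,000.00 = R$150,000.00
Interest (8.2%/yr ÷ 4 = 2.05%/quarter): R$500,000.00 × ((1 + 0.0205)^5 − 1) = R$53,394.7690…
Total = R$500,000.00 + R$150,000.0000 + R$53,394.7690… = R$703,394.77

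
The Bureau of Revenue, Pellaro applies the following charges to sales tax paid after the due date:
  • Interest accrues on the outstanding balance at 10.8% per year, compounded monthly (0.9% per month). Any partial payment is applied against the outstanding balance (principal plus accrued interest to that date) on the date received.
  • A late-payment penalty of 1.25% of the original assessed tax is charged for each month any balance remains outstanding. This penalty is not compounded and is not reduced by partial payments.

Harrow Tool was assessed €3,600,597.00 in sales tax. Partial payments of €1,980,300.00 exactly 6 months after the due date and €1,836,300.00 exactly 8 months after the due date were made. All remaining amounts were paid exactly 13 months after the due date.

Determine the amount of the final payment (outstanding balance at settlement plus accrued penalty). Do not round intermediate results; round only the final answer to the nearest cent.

Balance at month 6: €3,600,597.0000 × (1 + 0.009)^6 = €3,799,456.8157…
After €1,980,300.00 payment: €3,799,456.8157… − €1,980,300.00 = €1,819,156.8157…
Balance at month 8: €1,819,156.8157… × (1 + 0.009)^2 = €1,852,048.9901…
After €1,836,300.00 payment: €1,852,048.9901… − €1,836,300.00 = €15,748.9901…
Balance at month 13: €15,748.9901… × (1 + 0.009)^5 = €16,470.5666…
Penalty: 13 × 1.25% × €3,600,597.00 = €585,097.01…
Final settlement = outstanding balance + penalty = €16,470.5666… + €585,097.01… = €601,567.58

€601,567.58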